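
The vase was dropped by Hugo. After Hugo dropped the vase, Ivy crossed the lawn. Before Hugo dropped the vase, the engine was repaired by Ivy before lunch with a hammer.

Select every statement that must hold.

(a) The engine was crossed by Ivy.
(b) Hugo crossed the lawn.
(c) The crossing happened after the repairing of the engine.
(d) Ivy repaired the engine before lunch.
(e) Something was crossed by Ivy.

(c), (d), (e)

(a) Not entailed — Ivy crossed the lawn, not the engine; the engine belongs to the repairing event.
(b) Not entailed — the passage has Ivy crossing the lawn, not Hugo.
(c) Entailed — the narrative places the repairing before the crossing.
(d) Entailed — the original entails any weakening of itself; this just drops 'with a hammer'.
(e) Entailed — this follows by dropping conjuncts from the crossing event's description.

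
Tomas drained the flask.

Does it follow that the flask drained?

yes

'Tomas drained the flask' is the causative; it entails the inchoative 'the flask drained'.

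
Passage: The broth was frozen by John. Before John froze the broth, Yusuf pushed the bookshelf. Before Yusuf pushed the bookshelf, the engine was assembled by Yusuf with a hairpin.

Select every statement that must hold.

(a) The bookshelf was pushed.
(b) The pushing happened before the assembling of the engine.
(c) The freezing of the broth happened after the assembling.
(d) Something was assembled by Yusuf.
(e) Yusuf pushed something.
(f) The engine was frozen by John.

(a) Entailed — every conjunct here is already in the original pushing event.
(b) Not entailed — the narrative places the assembling before the pushing, not after.
(c) Entailed — the narrative places the assembling before the freezing.
(d) Entailed — every conjunct here is already in the original assembling event.
(e) Entailed — every conjunct here is already in the original pushing event.
(f) Not entailed — John froze the broth, not the engine; the engine belongs to the assembling event.

(a), (c), (d), (e)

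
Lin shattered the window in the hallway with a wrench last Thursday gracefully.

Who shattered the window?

'Lin' marks the agent of the shattering event.

Lin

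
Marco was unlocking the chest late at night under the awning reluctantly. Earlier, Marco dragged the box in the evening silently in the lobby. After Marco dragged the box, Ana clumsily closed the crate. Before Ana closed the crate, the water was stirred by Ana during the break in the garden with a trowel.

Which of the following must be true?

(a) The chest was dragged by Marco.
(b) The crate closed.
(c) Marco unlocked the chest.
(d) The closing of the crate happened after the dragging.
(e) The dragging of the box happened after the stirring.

(a) Not entailed — Marco dragged the box, not the chest; the chest belongs to the unlocking event.
(b) Entailed — 'Ana closed the crate' is causative; it entails the inchoative 'the crate closed'.
(c) Not entailed — 'was unlocking' is progressive on an accomplishment; it does not entail the completed 'unlocked'.
(d) Entailed — the narrative places the dragging before the closing.
(e) Not entailed — the narrative doesn't order the stirring relative to the dragging.

(b), (d)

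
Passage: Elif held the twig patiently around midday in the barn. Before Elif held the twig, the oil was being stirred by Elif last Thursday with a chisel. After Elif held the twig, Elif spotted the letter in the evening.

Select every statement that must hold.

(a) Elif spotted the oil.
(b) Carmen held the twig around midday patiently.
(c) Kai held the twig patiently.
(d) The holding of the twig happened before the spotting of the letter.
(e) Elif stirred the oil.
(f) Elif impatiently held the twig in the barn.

(d), (e)

(a) Not entailed — Elif spotted the letter, not the oil; the oil belongs to the stirring event.
(b) Not entailed — the passage has Elif holding the twig, not Carmen.
(c) Not entailed — the passage has Elif holding the twig, not Kai.
(d) Entailed — the narrative places the holding before the spotting.
(e) Entailed — 'stir' is an activity; 'was stirring' entails that some stirring happened, so 'stirred' holds.
(f) Not entailed — 'impatiently' adds a manner not in (and inconsistent with) the original.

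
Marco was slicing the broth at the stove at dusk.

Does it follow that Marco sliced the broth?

no

'was slicing' is progressive; for an accomplishment like 'slice the broth', it doesn't entail completion.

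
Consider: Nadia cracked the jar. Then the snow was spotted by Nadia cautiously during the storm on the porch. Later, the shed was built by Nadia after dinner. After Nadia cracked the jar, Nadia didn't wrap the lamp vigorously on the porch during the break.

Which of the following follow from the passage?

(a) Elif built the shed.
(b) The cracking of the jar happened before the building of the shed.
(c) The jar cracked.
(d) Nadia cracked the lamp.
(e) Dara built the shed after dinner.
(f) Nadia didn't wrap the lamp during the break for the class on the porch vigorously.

(a) Not entailed — the passage has Nadia building the shed, not Elif.
(b) Entailed — the narrative places the cracking before the building.
(c) Entailed — 'Nadia cracked the jar' is causative; it entails the inchoative 'the jar cracked'.
(d) Not entailed — Nadia cracked the jar, not the lamp; the lamp belongs to the wrapping event.
(e) Not entailed — the passage has Nadia building the shed, not Dara.
(f) Entailed — under negation, adding a further restriction is entailed: if no such wrapping event occurred, none occurred for the class either.

(b), (c), (f)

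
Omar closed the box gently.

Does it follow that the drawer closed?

Nothing is said about any drawer; only the box is affected.

no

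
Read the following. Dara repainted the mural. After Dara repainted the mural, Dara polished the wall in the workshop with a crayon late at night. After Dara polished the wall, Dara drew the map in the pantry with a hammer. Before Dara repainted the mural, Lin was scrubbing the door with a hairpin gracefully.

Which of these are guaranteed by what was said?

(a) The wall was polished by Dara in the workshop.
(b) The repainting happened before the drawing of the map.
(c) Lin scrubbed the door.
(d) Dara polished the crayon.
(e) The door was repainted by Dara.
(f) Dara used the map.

(a) Entailed — the original entails any weakening of itself; this just drops 'late at night', 'with a crayon'.
(b) Entailed — the narrative places the repainting before the drawing.
(c) Entailed — 'scrub' is an activity; 'was scrubbing' entails that some scrubbing happened, so 'scrubbed' holds.
(d) Not entailed — the crayon is the instrument, not what was polished.
(e) Not entailed — Dara repainted the mural, not the door; the door belongs to the scrubbing event.
(f) Not entailed — the map is the patient, not an instrument — Dara used a hammer.

(a), (b), (c)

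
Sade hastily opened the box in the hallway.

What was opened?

the box

'the box' marks the patient of the opening event.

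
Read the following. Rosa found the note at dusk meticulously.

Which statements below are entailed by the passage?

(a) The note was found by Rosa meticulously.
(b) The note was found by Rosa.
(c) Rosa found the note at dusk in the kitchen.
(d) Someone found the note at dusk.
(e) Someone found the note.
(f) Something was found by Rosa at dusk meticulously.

(a) Entailed — every conjunct here is already in the original finding event.
(b) Entailed — dropping 'at dusk', 'meticulously' leaves a sub-description the original still satisfies.
(c) Not entailed — 'in the kitchen' adds information not in the original event.
(d) Entailed — dropping 'meticulously' and generalizing the agent leaves a sub-description the original still satisfies.
(e) Entailed — the original entails any weakening of itself; this just drops 'at dusk', 'meticulously' and generalizes the agent.
(f) Entailed — every conjunct here is already in the original finding event.

(a), (b), (d), (e), (f)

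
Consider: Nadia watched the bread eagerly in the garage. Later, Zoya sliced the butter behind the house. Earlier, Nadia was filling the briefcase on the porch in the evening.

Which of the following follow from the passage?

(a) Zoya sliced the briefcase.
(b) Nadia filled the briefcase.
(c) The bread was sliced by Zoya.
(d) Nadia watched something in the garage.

(d)

(a) Not entailed — Zoya sliced the butter, not the briefcase; the briefcase belongs to the filling event.
(b) Not entailed — 'was filling' is progressive on an accomplishment; it does not entail the completed 'filled'.
(c) Not entailed — Zoya sliced the butter, not the bread; the bread belongs to the watching event.
(d) Entailed — every conjunct here is already in the original watching event.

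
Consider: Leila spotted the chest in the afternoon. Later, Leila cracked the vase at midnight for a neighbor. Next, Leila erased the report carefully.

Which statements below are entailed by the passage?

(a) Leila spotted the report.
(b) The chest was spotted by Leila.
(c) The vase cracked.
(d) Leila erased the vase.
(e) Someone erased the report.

(b), (c), (e)

(a) Not entailed — Leila spotted the chest, not the report; the report belongs to the erasing event.
(b) Entailed — dropping 'in the afternoon' leaves a sub-description the original still satisfies.
(c) Entailed — 'Leila cracked the vase' is causative; it entails the inchoative 'the vase cracked'.
(d) Not entailed — Leila erased the report, not the vase; the vase belongs to the cracking event.
(e) Entailed — dropping 'carefully' and generalizing the agent leaves a sub-description the original still satisfies.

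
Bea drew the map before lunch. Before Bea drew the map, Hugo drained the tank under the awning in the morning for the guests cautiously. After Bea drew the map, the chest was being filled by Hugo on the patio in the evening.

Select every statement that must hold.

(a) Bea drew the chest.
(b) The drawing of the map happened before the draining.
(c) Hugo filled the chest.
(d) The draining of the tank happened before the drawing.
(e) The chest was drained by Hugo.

(a) Not entailed — Bea drew the map, not the chest; the chest belongs to the filling event.
(b) Not entailed — the narrative places the draining before the drawing, not after.
(c) Not entailed — 'was filling' is progressive on an accomplishment; it does not entail the completed 'filled'.
(d) Entailed — the narrative places the draining before the drawing.
(e) Not entailed — Hugo drained the tank, not the chest; the chest belongs to the filling event.

(d)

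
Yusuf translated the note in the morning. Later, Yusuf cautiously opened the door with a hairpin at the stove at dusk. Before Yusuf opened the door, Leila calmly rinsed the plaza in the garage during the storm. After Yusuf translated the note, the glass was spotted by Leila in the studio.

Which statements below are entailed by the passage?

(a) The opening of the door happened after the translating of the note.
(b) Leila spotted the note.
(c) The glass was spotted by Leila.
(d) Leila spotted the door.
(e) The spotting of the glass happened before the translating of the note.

(a), (c)

(a) Entailed — the narrative places the translating before the opening.
(b) Not entailed — Leila spotted the glass, not the note; the note belongs to the translating event.
(c) Entailed — dropping 'in the studio' leaves a sub-description the original still satisfies.
(d) Not entailed — Leila spotted the glass, not the door; the door belongs to the opening event.
(e) Not entailed — the narrative places the translating before the spotting, not after.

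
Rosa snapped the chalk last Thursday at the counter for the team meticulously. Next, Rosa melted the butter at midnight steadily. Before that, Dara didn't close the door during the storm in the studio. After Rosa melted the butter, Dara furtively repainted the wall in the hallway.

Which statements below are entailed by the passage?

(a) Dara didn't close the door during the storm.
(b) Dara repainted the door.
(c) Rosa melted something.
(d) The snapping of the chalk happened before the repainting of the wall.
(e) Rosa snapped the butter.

(c), (d)

(a) Not entailed — dropping 'in the studio' under negation is not valid — the original leaves open that Dara closed the door some other way.
(b) Not entailed — Dara repainted the wall, not the door; the door belongs to the closing event.
(c) Entailed — every conjunct here is already in the original melting event.
(d) Entailed — the narrative places the snapping before the repainting.
(e) Not entailed — Rosa snapped the chalk, not the butter; the butter belongs to the melting event.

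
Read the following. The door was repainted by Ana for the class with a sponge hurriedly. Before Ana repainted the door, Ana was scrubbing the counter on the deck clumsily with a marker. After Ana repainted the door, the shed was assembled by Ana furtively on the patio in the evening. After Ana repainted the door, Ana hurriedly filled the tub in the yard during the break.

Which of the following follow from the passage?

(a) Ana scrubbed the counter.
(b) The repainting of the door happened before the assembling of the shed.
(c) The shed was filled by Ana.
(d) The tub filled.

(a) Entailed — 'scrub' is an activity; 'was scrubbing' entails that some scrubbing happened, so 'scrubbed' holds.
(b) Entailed — the narrative places the repainting before the assembling.
(c) Not entailed — Ana filled the tub, not the shed; the shed belongs to the assembling event.
(d) Entailed — 'Ana filled the tub' is causative; it entails the inchoative 'the tub filled'.

(a), (b), (d)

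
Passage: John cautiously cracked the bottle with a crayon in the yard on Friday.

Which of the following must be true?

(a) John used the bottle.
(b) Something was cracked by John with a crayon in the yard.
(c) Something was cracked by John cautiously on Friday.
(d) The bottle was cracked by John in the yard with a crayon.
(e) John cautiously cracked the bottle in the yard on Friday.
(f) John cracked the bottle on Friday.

(b), (c), (d), (e), (f)

(a) Not entailed — the bottle is the patient, not an instrument — John used a crayon.
(b) Entailed — this follows by dropping conjuncts from the cracking event's description.
(c) Entailed — every conjunct here is already in the original cracking event.
(d) Entailed — this follows by dropping conjuncts from the cracking event's description.
(e) Entailed — this follows by dropping conjuncts from the cracking event's description.
(f) Entailed — the original entails any weakening of itself; this just drops 'in the yard', 'cautiously', 'with a crayon'.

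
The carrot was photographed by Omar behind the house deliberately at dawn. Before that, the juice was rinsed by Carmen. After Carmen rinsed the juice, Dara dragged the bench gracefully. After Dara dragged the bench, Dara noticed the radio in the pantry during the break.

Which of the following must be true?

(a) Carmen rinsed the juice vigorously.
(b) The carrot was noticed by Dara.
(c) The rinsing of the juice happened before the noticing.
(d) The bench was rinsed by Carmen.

(a) Not entailed — 'vigorously' adds information not in the original event.
(b) Not entailed — Dara noticed the radio, not the carrot; the carrot belongs to the photographing event.
(c) Entailed — the narrative places the rinsing before the noticing.
(d) Not entailed — Carmen rinsed the juice, not the bench; the bench belongs to the dragging event.

(c)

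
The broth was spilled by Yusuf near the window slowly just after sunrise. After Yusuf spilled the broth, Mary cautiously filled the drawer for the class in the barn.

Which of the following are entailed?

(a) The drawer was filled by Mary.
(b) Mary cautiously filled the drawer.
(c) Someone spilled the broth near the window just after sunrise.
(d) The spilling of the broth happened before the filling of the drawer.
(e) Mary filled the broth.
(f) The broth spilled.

(a), (b), (c), (d), (f)

(a) Entailed — dropping 'for the class', 'cautiously', 'in the barn' leaves a sub-description the original still satisfies.
(b) Entailed — the original entails any weakening of itself; this just drops 'for the class', 'in the barn'.
(c) Entailed — dropping 'slowly' and generalizing the agent leaves a sub-description the original still satisfies.
(d) Entailed — the narrative places the spilling before the filling.
(e) Not entailed — Mary filled the drawer, not the broth; the broth belongs to the spilling event.
(f) Entailed — 'Yusuf spilled the broth' is causative; it entails the inchoative 'the broth spilled'.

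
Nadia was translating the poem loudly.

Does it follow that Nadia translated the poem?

'was translating' is progressive; for an accomplishment like 'translate the poem', it doesn't entail completion.

no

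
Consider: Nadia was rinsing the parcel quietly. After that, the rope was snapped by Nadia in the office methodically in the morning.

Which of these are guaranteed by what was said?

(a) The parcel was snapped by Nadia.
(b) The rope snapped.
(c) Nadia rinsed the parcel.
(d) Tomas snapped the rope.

(b), (c)

(a) Not entailed — Nadia snapped the rope, not the parcel; the parcel belongs to the rinsing event.
(b) Entailed — 'Nadia snapped the rope' is causative; it entails the inchoative 'the rope snapped'.
(c) Entailed — 'rinse' is an activity; 'was rinsing' entails that some rinsing happened, so 'rinsed' holds.
(d) Not entailed — the passage has Nadia snapping the rope, not Tomas.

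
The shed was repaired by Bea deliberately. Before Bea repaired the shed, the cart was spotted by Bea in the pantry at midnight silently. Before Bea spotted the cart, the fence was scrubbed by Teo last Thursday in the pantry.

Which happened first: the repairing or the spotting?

The connectives place the spotting before the repairing.

the spotting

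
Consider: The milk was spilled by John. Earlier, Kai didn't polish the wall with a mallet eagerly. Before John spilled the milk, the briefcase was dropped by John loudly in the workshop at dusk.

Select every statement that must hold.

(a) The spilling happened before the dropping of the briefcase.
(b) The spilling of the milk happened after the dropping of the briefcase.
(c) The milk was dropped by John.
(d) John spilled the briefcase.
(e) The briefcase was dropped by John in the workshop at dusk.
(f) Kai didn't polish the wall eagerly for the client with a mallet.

(a) Not entailed — the narrative places the dropping before the spilling, not after.
(b) Entailed — the narrative places the dropping before the spilling.
(c) Not entailed — John dropped the briefcase, not the milk; the milk belongs to the spilling event.
(d) Not entailed — John spilled the milk, not the briefcase; the briefcase belongs to the dropping event.
(e) Entailed — every conjunct here is already in the original dropping event.
(f) Entailed — under negation, adding a further restriction is entailed: if no such polishing event occurred, none occurred for the client either.

(b), (e), (f)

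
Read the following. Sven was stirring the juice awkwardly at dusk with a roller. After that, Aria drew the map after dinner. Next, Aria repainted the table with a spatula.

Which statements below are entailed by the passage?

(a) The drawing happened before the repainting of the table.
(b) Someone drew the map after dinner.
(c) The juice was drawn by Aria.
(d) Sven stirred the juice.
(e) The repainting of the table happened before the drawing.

(a) Entailed — the narrative places the drawing before the repainting.
(b) Entailed — every conjunct here is already in the original drawing event.
(c) Not entailed — Aria drew the map, not the juice; the juice belongs to the stirring event.
(d) Entailed — 'stir' is an activity; 'was stirring' entails that some stirring happened, so 'stirred' holds.
(e) Not entailed — the narrative places the drawing before the repainting, not after.

(a), (b), (d)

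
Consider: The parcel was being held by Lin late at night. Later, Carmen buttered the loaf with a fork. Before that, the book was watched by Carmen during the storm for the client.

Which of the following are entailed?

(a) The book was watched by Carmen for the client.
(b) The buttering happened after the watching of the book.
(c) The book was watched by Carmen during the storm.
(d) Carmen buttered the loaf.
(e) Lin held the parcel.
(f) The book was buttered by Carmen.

(a) Entailed — every conjunct here is already in the original watching event.
(b) Entailed — the narrative places the watching before the buttering.
(c) Entailed — every conjunct here is already in the original watching event.
(d) Entailed — dropping 'with a fork' leaves a sub-description the original still satisfies.
(e) Entailed — 'hold' is an activity; 'was holding' entails that some holding happened, so 'held' holds.
(f) Not entailed — Carmen buttered the loaf, not the book; the book belongs to the watching event.

(a), (b), (c), (d), (e)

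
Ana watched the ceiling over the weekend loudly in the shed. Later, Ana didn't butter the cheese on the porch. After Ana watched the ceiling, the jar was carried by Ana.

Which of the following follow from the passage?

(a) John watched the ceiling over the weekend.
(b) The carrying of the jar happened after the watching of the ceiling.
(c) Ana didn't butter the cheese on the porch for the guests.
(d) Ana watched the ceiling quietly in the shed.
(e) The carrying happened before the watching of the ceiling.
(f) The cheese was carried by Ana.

(a) Not entailed — the passage has Ana watching the ceiling, not John.
(b) Entailed — the narrative places the watching before the carrying.
(c) Entailed — under negation, adding a further restriction is entailed: if no such buttering event occurred, none occurred for the guests either.
(d) Not entailed — 'quietly' adds a manner not in (and inconsistent with) the original.
(e) Not entailed — the narrative places the watching before the carrying, not after.
(f) Not entailed — Ana carried the jar, not the cheese; the cheese belongs to the buttering event.

(b), (c)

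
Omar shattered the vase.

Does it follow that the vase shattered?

yes

'Omar shattered the vase' is the causative; it entails the inchoative 'the vase shattered'.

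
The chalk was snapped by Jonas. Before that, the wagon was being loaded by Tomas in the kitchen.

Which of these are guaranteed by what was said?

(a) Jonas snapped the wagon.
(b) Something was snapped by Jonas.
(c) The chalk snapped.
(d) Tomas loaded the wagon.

(b), (c)

(a) Not entailed — Jonas snapped the chalk, not the wagon; the wagon belongs to the loading event.
(b) Entailed — the original entails any weakening of itself; this just generalizes the patient.
(c) Entailed — 'Jonas snapped the chalk' is causative; it entails the inchoative 'the chalk snapped'.
(d) Not entailed — 'was loading' is progressive on an accomplishment; it does not entail the completed 'loaded'.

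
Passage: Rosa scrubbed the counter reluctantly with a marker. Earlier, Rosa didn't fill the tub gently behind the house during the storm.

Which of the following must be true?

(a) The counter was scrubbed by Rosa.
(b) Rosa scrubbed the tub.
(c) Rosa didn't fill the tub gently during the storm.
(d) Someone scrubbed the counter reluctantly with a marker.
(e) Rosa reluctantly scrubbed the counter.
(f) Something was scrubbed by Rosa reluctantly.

(a), (d), (e), (f)

(a) Entailed — every conjunct here is already in the original scrubbing event.
(b) Not entailed — Rosa scrubbed the counter, not the tub; the tub belongs to the filling event.
(c) Not entailed — dropping 'behind the house' under negation is not valid — the original leaves open that Rosa filled the tub some other way.
(d) Entailed — this follows by dropping conjuncts from the scrubbing event's description.
(e) Entailed — the original entails any weakening of itself; this just drops 'with a marker'.
(f) Entailed — the original entails any weakening of itself; this just drops 'with a marker' and generalizes the patient.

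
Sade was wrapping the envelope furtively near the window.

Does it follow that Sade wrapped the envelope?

no

'was wrapping' is progressive; for an accomplishment like 'wrap the envelope', it doesn't entail completion.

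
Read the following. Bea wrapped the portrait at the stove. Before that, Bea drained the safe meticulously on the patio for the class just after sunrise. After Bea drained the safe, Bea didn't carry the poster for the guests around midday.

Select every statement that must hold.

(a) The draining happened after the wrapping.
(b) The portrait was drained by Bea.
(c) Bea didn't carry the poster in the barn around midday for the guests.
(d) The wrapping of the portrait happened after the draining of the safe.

(c), (d)

(a) Not entailed — the narrative places the draining before the wrapping, not after.
(b) Not entailed — Bea drained the safe, not the portrait; the portrait belongs to the wrapping event.
(c) Entailed — under negation, adding a further restriction is entailed: if no such carrying event occurred, none occurred in the barn either.
(d) Entailed — the narrative places the draining before the wrapping.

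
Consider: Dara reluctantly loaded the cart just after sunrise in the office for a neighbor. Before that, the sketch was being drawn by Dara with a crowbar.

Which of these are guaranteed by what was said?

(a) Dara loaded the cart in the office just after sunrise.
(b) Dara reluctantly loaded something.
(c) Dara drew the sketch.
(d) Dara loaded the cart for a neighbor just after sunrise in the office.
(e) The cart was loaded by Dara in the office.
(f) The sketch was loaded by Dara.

(a) Entailed — every conjunct here is already in the original loading event.
(b) Entailed — dropping 'for a neighbor', 'in the office', 'just after sunrise' and generalizing the patient leaves a sub-description the original still satisfies.
(c) Not entailed — 'was drawing' is progressive on an accomplishment; it does not entail the completed 'drew'.
(d) Entailed — dropping 'reluctantly' leaves a sub-description the original still satisfies.
(e) Entailed — the original entails any weakening of itself; this just drops 'for a neighbor', 'just after sunrise', 'reluctantly'.
(f) Not entailed — Dara loaded the cart, not the sketch; the sketch belongs to the drawing event.

(a), (b), (d), (e)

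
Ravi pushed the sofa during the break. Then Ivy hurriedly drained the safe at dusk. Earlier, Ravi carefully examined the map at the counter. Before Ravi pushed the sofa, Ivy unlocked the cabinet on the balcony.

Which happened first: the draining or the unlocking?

the unlocking

The connectives place the unlocking before the draining.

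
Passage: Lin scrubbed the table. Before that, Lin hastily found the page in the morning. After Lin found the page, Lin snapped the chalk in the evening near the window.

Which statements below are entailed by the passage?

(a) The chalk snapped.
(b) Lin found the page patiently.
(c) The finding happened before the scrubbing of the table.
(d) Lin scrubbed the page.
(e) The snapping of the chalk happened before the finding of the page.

(a), (c)

(a) Entailed — 'Lin snapped the chalk' is causative; it entails the inchoative 'the chalk snapped'.
(b) Not entailed — 'patiently' adds a manner not in (and inconsistent with) the original.
(c) Entailed — the narrative places the finding before the scrubbing.
(d) Not entailed — Lin scrubbed the table, not the page; the page belongs to the finding event.
(e) Not entailed — the narrative places the finding before the snapping, not after.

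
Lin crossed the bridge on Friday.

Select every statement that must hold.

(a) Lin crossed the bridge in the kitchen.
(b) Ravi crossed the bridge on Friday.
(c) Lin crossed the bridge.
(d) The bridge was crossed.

(c), (d)

(a) Not entailed — 'in the kitchen' adds information not in the original event.
(b) Not entailed — the passage has Lin crossing the bridge, not Ravi.
(c) Entailed — every conjunct here is already in the original crossing event.
(d) Entailed — the original entails any weakening of itself; this just drops 'on Friday' and generalizes the agent.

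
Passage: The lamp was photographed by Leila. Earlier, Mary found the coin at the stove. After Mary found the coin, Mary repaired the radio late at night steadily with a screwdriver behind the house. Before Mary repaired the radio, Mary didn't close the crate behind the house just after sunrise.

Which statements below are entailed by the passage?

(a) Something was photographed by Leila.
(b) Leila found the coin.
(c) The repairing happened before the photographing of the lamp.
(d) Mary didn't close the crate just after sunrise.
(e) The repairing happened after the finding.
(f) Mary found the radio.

(a), (e)

(a) Entailed — this follows by dropping conjuncts from the photographing event's description.
(b) Not entailed — the passage has Mary finding the coin, not Leila.
(c) Not entailed — the narrative doesn't order the repairing relative to the photographing.
(d) Not entailed — dropping 'behind the house' under negation is not valid — the original leaves open that Mary closed the crate some other way.
(e) Entailed — the narrative places the finding before the repairing.
(f) Not entailed — Mary found the coin, not the radio; the radio belongs to the repairing event.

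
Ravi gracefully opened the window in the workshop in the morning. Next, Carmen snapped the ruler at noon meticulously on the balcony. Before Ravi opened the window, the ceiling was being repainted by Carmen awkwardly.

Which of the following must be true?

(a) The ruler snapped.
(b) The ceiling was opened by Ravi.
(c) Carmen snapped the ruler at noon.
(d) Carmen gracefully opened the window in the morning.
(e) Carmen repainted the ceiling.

(a) Entailed — 'Carmen snapped the ruler' is causative; it entails the inchoative 'the ruler snapped'.
(b) Not entailed — Ravi opened the window, not the ceiling; the ceiling belongs to the repainting event.
(c) Entailed — every conjunct here is already in the original snapping event.
(d) Not entailed — the passage has Ravi opening the window, not Carmen.
(e) Not entailed — 'was repainting' is progressive on an accomplishment; it does not entail the completed 'repainted'.

(a), (c)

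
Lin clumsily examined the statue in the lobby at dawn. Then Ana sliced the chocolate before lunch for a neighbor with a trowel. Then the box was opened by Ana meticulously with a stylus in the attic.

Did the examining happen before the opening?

The narrative orders the examining before the opening.

yes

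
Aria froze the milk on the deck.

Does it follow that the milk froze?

yes

'Aria froze the milk' is the causative; it entails the inchoative 'the milk froze'.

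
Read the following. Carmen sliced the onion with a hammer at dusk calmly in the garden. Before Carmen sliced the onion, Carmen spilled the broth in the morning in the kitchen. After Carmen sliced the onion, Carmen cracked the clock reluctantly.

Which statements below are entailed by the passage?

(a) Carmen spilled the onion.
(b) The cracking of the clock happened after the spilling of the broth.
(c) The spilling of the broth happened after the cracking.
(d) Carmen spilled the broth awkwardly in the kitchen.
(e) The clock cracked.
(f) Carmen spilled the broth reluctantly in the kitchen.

(a) Not entailed — Carmen spilled the broth, not the onion; the onion belongs to the slicing event.
(b) Entailed — the narrative places the spilling before the cracking.
(c) Not entailed — the narrative places the spilling before the cracking, not after.
(d) Not entailed — 'awkwardly' adds information not in the original event.
(e) Entailed — 'Carmen cracked the clock' is causative; it entails the inchoative 'the clock cracked'.
(f) Not entailed — 'reluctantly' adds information not in the original event.

(b), (e)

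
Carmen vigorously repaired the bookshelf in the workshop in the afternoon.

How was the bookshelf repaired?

vigorously

'vigorously' marks the manner of the repairing event.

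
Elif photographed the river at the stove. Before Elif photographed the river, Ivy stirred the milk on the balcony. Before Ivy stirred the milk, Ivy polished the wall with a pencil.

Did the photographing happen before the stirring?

no

The narrative orders the stirring before the photographing.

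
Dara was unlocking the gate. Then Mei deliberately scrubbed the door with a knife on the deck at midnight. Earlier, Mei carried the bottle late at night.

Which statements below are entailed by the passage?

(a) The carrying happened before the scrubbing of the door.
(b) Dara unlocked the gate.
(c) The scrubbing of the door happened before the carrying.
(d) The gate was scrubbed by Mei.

(a)

(a) Entailed — the narrative places the carrying before the scrubbing.
(b) Not entailed — 'was unlocking' is progressive on an accomplishment; it does not entail the completed 'unlocked'.
(c) Not entailed — the narrative places the carrying before the scrubbing, not after.
(d) Not entailed — Mei scrubbed the door, not the gate; the gate belongs to the unlocking event.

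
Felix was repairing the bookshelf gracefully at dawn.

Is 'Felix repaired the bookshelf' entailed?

'was repairing' is progressive; for an accomplishment like 'repair the bookshelf', it doesn't entail completion.

no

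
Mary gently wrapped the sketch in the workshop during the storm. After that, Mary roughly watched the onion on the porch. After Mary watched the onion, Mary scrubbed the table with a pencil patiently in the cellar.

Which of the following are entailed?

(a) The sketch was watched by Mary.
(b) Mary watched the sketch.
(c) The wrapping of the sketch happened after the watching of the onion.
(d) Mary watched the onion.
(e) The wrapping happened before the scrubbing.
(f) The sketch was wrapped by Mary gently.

(d), (e), (f)

(a) Not entailed — Mary watched the onion, not the sketch; the sketch belongs to the wrapping event.
(b) Not entailed — Mary watched the onion, not the sketch; the sketch belongs to the wrapping event.
(c) Not entailed — the narrative places the wrapping before the watching, not after.
(d) Entailed — every conjunct here is already in the original watching event.
(e) Entailed — the narrative places the wrapping before the scrubbing.
(f) Entailed — the original entails any weakening of itself; this just drops 'in the workshop', 'during the storm'.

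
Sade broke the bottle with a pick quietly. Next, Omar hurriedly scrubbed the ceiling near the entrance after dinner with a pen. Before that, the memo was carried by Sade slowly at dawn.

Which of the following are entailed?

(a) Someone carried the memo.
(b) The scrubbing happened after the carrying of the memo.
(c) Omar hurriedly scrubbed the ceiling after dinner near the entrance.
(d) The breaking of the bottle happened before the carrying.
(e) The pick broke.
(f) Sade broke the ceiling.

(a), (b), (c)

(a) Entailed — every conjunct here is already in the original carrying event.
(b) Entailed — the narrative places the carrying before the scrubbing.
(c) Entailed — dropping 'with a pen' leaves a sub-description the original still satisfies.
(d) Not entailed — the narrative doesn't order the breaking relative to the carrying.
(e) Not entailed — the bottle is what broke, not the pick.
(f) Not entailed — Sade broke the bottle, not the ceiling; the ceiling belongs to the scrubbing event.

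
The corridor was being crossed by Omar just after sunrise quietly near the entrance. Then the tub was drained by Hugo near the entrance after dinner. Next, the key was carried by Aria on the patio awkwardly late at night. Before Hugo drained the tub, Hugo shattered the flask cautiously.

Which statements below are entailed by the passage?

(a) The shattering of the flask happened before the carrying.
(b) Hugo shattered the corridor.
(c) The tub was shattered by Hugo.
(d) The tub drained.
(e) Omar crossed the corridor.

(a) Entailed — the narrative places the shattering before the carrying.
(b) Not entailed — Hugo shattered the flask, not the corridor; the corridor belongs to the crossing event.
(c) Not entailed — Hugo shattered the flask, not the tub; the tub belongs to the draining event.
(d) Entailed — 'Hugo drained the tub' is causative; it entails the inchoative 'the tub drained'.
(e) Not entailed — 'was crossing' is progressive on an accomplishment; it does not entail the completed 'crossed'.

(a), (d)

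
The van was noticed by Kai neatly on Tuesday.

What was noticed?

'the van' marks the patient of the noticing event.

the van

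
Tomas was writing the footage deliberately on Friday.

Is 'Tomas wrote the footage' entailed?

no

'was writing' is progressive; for an accomplishment like 'write the footage', it doesn't entail completion.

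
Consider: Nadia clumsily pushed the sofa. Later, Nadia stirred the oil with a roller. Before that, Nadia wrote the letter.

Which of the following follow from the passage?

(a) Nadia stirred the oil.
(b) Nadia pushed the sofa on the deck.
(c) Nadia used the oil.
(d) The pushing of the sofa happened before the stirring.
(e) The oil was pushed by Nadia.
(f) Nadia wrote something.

(a) Entailed — the original entails any weakening of itself; this just drops 'with a roller'.
(b) Not entailed — 'on the deck' adds information not in the original event.
(c) Not entailed — the oil is the patient, not an instrument — Nadia used a roller.
(d) Entailed — the narrative places the pushing before the stirring.
(e) Not entailed — Nadia pushed the sofa, not the oil; the oil belongs to the stirring event.
(f) Entailed — this follows by dropping conjuncts from the writing event's description.

(a), (d), (f)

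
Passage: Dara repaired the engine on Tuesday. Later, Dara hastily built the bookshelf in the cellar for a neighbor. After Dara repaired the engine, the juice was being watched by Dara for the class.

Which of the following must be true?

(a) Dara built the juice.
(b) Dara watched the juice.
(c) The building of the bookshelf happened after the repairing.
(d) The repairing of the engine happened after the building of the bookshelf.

(b), (c)

(a) Not entailed — Dara built the bookshelf, not the juice; the juice belongs to the watching event.
(b) Entailed — 'watch' is an activity; 'was watching' entails that some watching happened, so 'watched' holds.
(c) Entailed — the narrative places the repairing before the building.
(d) Not entailed — the narrative places the repairing before the building, not after.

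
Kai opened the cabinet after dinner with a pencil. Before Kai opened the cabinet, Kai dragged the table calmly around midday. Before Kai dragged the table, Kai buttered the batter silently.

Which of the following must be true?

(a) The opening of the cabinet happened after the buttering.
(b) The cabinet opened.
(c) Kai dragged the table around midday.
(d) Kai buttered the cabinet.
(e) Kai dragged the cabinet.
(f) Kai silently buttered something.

(a), (b), (c), (f)

(a) Entailed — the narrative places the buttering before the opening.
(b) Entailed — 'Kai opened the cabinet' is causative; it entails the inchoative 'the cabinet opened'.
(c) Entailed — this follows by dropping conjuncts from the dragging event's description.
(d) Not entailed — Kai buttered the batter, not the cabinet; the cabinet belongs to the opening event.
(e) Not entailed — Kai dragged the table, not the cabinet; the cabinet belongs to the opening event.
(f) Entailed — the original entails any weakening of itself; this just generalizes the patient.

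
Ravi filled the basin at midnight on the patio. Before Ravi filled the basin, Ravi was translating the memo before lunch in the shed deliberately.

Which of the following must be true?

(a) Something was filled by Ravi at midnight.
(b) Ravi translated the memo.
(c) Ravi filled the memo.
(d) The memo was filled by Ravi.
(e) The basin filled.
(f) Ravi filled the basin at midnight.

(a) Entailed — the original entails any weakening of itself; this just drops 'on the patio' and generalizes the patient.
(b) Not entailed — 'was translating' is progressive on an accomplishment; it does not entail the completed 'translated'.
(c) Not entailed — Ravi filled the basin, not the memo; the memo belongs to the translating event.
(d) Not entailed — Ravi filled the basin, not the memo; the memo belongs to the translating event.
(e) Entailed — 'Ravi filled the basin' is causative; it entails the inchoative 'the basin filled'.
(f) Entailed — dropping 'on the patio' leaves a sub-description the original still satisfies.

(a), (e), (f)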